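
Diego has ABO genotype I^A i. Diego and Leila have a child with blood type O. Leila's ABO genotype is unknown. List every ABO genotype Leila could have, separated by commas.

For each candidate genotype of Leila, check whether crossing it with I^A i can produce every observed child phenotype.
  I^A I^A → possible child types {A} ✗
  I^A I^B → possible child types {A, B, AB} ✗
  I^A i → possible child types {O, A} ✓
  I^B I^B → possible child types {B, AB} ✗
  I^B i → possible child types {O, A, B, AB} ✓
  i i → possible child types {O, A} ✓

I^A i, I^B i, i i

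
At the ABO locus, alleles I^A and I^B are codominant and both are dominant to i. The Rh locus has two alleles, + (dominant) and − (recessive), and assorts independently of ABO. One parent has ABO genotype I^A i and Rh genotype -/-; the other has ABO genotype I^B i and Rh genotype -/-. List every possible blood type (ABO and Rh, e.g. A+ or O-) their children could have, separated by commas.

O-, A-, B-, AB-

Gametes from I^A i × I^B i give offspring ABO genotypes I^A I^B, I^A i, I^B i, i i, i.e. phenotypes O, A, B, AB.
Rh cross -/- × -/- → phenotypes Rh-.
Combining independently: O-, A-, B-, AB-.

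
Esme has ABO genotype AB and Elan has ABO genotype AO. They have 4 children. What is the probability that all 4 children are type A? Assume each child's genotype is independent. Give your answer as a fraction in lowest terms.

ABO cross AB × AO → 1/2 A, 1/4 B, 1/4 AB.
So P(type A) = 1/2 per child.
All 4 independent: (1/2)^4 = 1/16.

1/16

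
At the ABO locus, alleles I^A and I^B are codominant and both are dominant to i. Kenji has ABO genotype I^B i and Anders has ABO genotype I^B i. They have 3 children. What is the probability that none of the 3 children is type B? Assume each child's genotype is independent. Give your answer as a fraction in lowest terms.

ABO cross I^B i × I^B i → 1/4 O, 3/4 B.
So P(type B) = 3/4 per child.
P(not type B) = 1/4 for one child; (1/4)^3 = 1/64.

1/64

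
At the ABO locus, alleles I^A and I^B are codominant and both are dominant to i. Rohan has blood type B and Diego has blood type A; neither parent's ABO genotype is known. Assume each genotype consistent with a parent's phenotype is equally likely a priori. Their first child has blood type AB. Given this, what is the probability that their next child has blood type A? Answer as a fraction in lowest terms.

5/36

Possible genotypes: Rohan ∈ {I^B I^B, I^B i}; Diego ∈ {I^A I^A, I^A i}.
Weight each parental genotype pair by prior × P(type-AB child):
  I^B I^B × I^A I^A: posterior weight 4/9; P(next child type A) = 0.
  I^B I^B × I^A i: posterior weight 2/9; P(next child type A) = 0.
  I^B i × I^A I^A: posterior weight 2/9; P(next child type A) = 1/2.
  I^B i × I^A i: posterior weight 1/9; P(next child type A) = 1/4.
Weighted sum = 5/36.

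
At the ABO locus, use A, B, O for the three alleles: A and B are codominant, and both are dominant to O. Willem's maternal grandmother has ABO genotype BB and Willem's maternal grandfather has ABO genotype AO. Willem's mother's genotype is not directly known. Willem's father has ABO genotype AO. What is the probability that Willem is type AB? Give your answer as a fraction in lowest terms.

Willem's mother's ABO genotype from BB × AO: 1/2 AB, 1/2 BO.
Crossing each possibility with the father AO and summing P(type AB): 1/2·1/4 + 1/2·1/4 = 1/4.

1/4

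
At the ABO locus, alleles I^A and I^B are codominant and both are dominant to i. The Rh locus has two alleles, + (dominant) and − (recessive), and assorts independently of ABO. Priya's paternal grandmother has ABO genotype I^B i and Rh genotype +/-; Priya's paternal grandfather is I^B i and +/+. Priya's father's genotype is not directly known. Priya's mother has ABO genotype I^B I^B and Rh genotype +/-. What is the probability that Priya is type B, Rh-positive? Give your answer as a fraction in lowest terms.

Priya's father's ABO genotype from I^B i × I^B i: 1/4 I^B I^B, 1/2 I^B i, 1/4 i i.
Crossing each possibility with the mother I^B I^B and summing P(type B): 1/4·1 + 1/2·1 + 1/4·1 = 1.
Similarly for Rh via the father's Rh distribution: P(Rh+) = 7/8.
Independent loci: 1 × 7/8 = 7/8.

7/8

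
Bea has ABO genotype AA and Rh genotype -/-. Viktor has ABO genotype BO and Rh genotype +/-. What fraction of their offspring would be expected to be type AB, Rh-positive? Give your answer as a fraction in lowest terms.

ABO cross AA × BO → offspring phenotypes: 1/2 A, 1/2 AB.
Rh cross -/- × +/- → 1/2 Rh+, 1/2 Rh-.
Independent loci: P(type AB, Rh-positive) = 1/2 × 1/2 = 1/4.

1/4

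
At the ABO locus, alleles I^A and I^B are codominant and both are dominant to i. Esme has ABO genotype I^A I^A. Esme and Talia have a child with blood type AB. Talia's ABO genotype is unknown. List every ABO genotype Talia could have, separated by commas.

For each candidate genotype of Talia, check whether crossing it with I^A I^A can produce every observed child phenotype.
  I^A I^A → possible child types {A} ✗
  I^A I^B → possible child types {A, AB} ✓
  I^A i → possible child types {A} ✗
  I^B I^B → possible child types {AB} ✓
  I^B i → possible child types {A, AB} ✓
  i i → possible child types {A} ✗

I^A I^B, I^B I^B, I^B i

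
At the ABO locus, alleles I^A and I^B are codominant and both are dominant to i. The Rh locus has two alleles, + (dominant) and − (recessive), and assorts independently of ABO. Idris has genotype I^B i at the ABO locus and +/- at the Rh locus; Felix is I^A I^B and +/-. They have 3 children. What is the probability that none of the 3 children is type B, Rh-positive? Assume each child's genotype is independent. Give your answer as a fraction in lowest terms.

ABO cross I^B i × I^A I^B → 1/4 A, 1/2 B, 1/4 AB.
Rh cross +/- × +/- → 3/4 Rh+, 1/4 Rh-; so P(type B, Rh-positive) = 1/2 × 3/4 = 3/8 per child.
P(not type B, Rh-positive) = 5/8 for one child; (5/8)^3 = 125/512.

125/512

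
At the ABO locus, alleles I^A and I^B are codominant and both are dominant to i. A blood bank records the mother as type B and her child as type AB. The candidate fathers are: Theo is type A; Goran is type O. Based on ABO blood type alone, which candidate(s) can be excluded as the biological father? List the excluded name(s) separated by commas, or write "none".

A candidate is excluded only if no genotype consistent with his phenotype could produce a type AB child with a type B mother.
Goran (type O): no genotype consistent with that phenotype can produce a type-AB child with a type-B mother.

Goran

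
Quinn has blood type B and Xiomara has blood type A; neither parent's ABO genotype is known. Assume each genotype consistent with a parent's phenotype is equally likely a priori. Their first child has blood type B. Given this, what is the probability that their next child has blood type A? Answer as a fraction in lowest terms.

1/12

Possible genotypes: Quinn ∈ {I^B I^B, I^B i}; Xiomara ∈ {I^A I^A, I^A i}.
Weight each parental genotype pair by prior × P(type-B child):
  I^B I^B × I^A i: posterior weight 2/3; P(next child type A) = 0.
  I^B i × I^A i: posterior weight 1/3; P(next child type A) = 1/4.
Weighted sum = 1/12.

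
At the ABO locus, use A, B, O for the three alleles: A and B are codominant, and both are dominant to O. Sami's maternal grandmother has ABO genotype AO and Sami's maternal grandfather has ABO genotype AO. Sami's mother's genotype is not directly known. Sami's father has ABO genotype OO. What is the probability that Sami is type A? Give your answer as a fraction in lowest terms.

1/2

Sami's mother's ABO genotype from AO × AO: 1/4 AA, 1/2 AO, 1/4 OO.
Crossing each possibility with the father OO and summing P(type A): 1/4·1 + 1/2·1/2 + 1/4·0 = 1/2.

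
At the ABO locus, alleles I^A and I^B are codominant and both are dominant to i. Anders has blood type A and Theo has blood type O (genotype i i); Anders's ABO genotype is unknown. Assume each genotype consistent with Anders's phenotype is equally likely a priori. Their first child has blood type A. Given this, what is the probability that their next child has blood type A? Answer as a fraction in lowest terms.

5/6

Possible genotypes: Anders ∈ {I^A I^A, I^A i}; Theo ∈ {i i}.
Weight each parental genotype pair by prior × P(type-A child):
  I^A I^A × i i: posterior weight 2/3; P(next child type A) = 1.
  I^A i × i i: posterior weight 1/3; P(next child type A) = 1/2.
Weighted sum = 5/6.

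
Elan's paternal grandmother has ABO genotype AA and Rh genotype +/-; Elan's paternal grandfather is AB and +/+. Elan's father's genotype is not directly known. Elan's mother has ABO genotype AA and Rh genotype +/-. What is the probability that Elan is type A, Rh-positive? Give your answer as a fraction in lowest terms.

Elan's father's ABO genotype from AA × AB: 1/2 AA, 1/2 AB.
Crossing each possibility with the mother AA and summing P(type A): 1/2·1 + 1/2·1/2 = 3/4.
Similarly for Rh via the father's Rh distribution: P(Rh+) = 7/8.
Independent loci: 3/4 × 7/8 = 21/32.

21/32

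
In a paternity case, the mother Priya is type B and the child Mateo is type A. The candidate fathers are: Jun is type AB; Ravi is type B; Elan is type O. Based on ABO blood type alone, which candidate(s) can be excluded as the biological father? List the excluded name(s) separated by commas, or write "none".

Ravi, Elan

A candidate is excluded only if no genotype consistent with his phenotype could produce a type A child with a type B mother.
Ravi (type B): no genotype consistent with that phenotype can produce a type-A child with a type-B mother.
Elan (type O): no genotype consistent with that phenotype can produce a type-A child with a type-B mother.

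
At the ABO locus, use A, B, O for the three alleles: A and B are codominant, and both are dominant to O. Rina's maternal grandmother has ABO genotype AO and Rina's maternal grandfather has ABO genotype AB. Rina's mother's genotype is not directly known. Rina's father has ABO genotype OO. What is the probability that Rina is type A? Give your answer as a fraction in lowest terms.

Rina's mother's ABO genotype from AO × AB: 1/4 AA, 1/4 AB, 1/4 AO, 1/4 BO.
Crossing each possibility with the father OO and summing P(type A): 1/4·1 + 1/4·1/2 + 1/4·1/2 + 1/4·0 = 1/2.

1/2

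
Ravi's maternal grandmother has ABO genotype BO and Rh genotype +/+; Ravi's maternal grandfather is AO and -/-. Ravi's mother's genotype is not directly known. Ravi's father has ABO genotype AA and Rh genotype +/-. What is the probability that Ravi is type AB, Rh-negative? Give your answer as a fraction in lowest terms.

1/16

Ravi's mother's ABO genotype from BO × AO: 1/4 AB, 1/4 AO, 1/4 BO, 1/4 OO.
Crossing each possibility with the father AA and summing P(type AB): 1/4·1/2 + 1/4·0 + 1/4·1/2 + 1/4·0 = 1/4.
Similarly for Rh via the mother's Rh distribution: P(Rh-) = 1/4.
Independent loci: 1/4 × 1/4 = 1/16.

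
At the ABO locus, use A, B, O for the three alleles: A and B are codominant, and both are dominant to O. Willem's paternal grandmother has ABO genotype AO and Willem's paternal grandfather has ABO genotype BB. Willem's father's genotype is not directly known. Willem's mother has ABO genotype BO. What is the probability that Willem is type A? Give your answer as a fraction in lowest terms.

1/8

Willem's father's ABO genotype from AO × BB: 1/2 AB, 1/2 BO.
Crossing each possibility with the mother BO and summing P(type A): 1/2·1/4 + 1/2·0 = 1/8.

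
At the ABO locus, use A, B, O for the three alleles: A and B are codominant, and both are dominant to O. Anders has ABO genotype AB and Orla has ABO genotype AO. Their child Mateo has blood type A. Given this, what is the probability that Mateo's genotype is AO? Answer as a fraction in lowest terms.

1/2

Cross AB × AO → 1/4 AA, 1/4 AB, 1/4 AO, 1/4 BO.
Type-A genotypes among offspring: AA (1/4), AO (1/4); total 1/2.
P(AO | type A) = (1/4) / (1/2) = 1/2.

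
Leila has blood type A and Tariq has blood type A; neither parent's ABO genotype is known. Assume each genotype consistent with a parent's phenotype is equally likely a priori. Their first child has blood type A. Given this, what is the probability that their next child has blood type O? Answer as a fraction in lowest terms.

Possible genotypes: Leila ∈ {AA, AO}; Tariq ∈ {AA, AO}.
Weight each parental genotype pair by prior × P(type-A child):
  AA × AA: posterior weight 4/15; P(next child type O) = 0.
  AA × AO: posterior weight 4/15; P(next child type O) = 0.
  AO × AA: posterior weight 4/15; P(next child type O) = 0.
  AO × AO: posterior weight 1/5; P(next child type O) = 1/4.
Weighted sum = 1/20.

1/20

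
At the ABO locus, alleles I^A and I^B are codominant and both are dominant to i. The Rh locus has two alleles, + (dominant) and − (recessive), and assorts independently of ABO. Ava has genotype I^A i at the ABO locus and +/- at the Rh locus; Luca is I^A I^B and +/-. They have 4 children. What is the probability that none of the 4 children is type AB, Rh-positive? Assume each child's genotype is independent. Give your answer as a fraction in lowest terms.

28561/65536

ABO cross I^A i × I^A I^B → 1/2 A, 1/4 B, 1/4 AB.
Rh cross +/- × +/- → 3/4 Rh+, 1/4 Rh-; so P(type AB, Rh-positive) = 1/4 × 3/4 = 3/16 per child.
P(not type AB, Rh-positive) = 13/16 for one child; (13/16)^4 = 28561/65536.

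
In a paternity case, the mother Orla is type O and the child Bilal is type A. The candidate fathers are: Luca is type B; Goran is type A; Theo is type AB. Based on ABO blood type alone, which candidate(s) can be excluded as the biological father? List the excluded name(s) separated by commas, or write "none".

A candidate is excluded only if no genotype consistent with his phenotype could produce a type A child with a type O mother.
Luca (type B): no genotype consistent with that phenotype can produce a type-A child with a type-O mother.

Luca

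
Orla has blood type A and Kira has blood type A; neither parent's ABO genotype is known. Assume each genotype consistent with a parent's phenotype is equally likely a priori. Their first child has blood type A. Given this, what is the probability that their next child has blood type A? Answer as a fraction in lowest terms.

19/20

Possible genotypes: Orla ∈ {AA, AO}; Kira ∈ {AA, AO}.
Weight each parental genotype pair by prior × P(type-A child):
  AA × AA: posterior weight 4/15; P(next child type A) = 1.
  AA × AO: posterior weight 4/15; P(next child type A) = 1.
  AO × AA: posterior weight 4/15; P(next child type A) = 1.
  AO × AO: posterior weight 1/5; P(next child type A) = 3/4.
Weighted sum = 19/20.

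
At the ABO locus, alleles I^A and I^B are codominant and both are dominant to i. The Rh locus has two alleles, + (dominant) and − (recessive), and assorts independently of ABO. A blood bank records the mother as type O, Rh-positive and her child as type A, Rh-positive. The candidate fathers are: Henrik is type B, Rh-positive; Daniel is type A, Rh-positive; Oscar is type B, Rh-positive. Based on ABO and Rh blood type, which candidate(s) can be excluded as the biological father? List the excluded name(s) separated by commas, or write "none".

Henrik, Oscar

A candidate is excluded only if no genotype consistent with his phenotype could produce a type A, Rh-positive child with a type O, Rh-positive mother.
Henrik (type B, Rh+): no genotype consistent with that phenotype can produce a type-A Rh+ child with a type-O mother.
Oscar (type B, Rh+): no genotype consistent with that phenotype can produce a type-A Rh+ child with a type-O mother.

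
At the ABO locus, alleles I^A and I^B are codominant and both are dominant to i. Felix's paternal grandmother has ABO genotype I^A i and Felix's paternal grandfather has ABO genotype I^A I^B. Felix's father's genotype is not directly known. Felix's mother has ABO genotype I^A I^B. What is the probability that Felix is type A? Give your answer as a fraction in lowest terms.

3/8

Felix's father's ABO genotype from I^A i × I^A I^B: 1/4 I^A I^A, 1/4 I^A I^B, 1/4 I^A i, 1/4 I^B i.
Crossing each possibility with the mother I^A I^B and summing P(type A): 1/4·1/2 + 1/4·1/4 + 1/4·1/2 + 1/4·1/4 = 3/8.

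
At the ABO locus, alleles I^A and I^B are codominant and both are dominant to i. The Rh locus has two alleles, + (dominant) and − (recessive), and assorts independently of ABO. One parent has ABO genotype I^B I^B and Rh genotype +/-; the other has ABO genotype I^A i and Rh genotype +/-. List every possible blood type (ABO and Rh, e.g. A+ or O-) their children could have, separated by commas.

B+, B-, AB+, AB-

Gametes from I^B I^B × I^A i give offspring ABO genotypes I^A I^B, I^B i, i.e. phenotypes B, AB.
Rh cross +/- × +/- → phenotypes Rh+, Rh-.
Combining independently: B+, B-, AB+, AB-.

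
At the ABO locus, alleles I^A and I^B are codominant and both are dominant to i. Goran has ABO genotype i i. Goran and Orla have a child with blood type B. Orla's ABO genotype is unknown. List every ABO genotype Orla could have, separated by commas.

I^A I^B, I^B I^B, I^B i

For each candidate genotype of Orla, check whether crossing it with i i can produce every observed child phenotype.
  I^A I^A → possible child types {A} ✗
  I^A I^B → possible child types {A, B} ✓
  I^A i → possible child types {O, A} ✗
  I^B I^B → possible child types {B} ✓
  I^B i → possible child types {O, B} ✓
  i i → possible child types {O} ✗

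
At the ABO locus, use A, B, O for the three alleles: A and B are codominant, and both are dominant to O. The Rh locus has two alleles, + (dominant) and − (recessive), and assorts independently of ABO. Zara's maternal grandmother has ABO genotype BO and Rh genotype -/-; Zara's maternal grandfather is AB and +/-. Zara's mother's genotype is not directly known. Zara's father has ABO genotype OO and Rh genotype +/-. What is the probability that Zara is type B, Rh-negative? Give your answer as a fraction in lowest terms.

Zara's mother's ABO genotype from BO × AB: 1/4 AB, 1/4 AO, 1/4 BB, 1/4 BO.
Crossing each possibility with the father OO and summing P(type B): 1/4·1/2 + 1/4·0 + 1/4·1 + 1/4·1/2 = 1/2.
Similarly for Rh via the mother's Rh distribution: P(Rh-) = 3/8.
Independent loci: 1/2 × 3/8 = 3/16.

3/16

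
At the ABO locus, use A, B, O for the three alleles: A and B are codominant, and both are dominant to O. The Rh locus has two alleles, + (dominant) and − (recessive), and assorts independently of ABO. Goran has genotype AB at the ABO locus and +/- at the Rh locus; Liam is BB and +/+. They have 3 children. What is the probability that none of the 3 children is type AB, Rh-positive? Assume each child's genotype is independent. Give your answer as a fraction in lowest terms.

ABO cross AB × BB → 1/2 B, 1/2 AB.
Rh cross +/- × +/+ → 1 Rh+; so P(type AB, Rh-positive) = 1/2 × 1 = 1/2 per child.
P(not type AB, Rh-positive) = 1/2 for one child; (1/2)^3 = 1/8.

1/8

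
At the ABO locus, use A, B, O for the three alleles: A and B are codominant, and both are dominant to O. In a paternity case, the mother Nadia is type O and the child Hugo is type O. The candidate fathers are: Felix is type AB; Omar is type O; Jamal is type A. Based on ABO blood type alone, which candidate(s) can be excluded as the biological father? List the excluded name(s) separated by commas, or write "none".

A candidate is excluded only if no genotype consistent with his phenotype could produce a type O child with a type O mother.
Felix (type AB): no genotype consistent with that phenotype can produce a type-O child with a type-O mother.

Felix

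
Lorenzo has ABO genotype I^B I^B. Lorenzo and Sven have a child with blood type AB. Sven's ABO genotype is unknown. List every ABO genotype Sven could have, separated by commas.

I^A I^A, I^A I^B, I^A i

For each candidate genotype of Sven, check whether crossing it with I^B I^B can produce every observed child phenotype.
  I^A I^A → possible child types {AB} ✓
  I^A I^B → possible child types {B, AB} ✓
  I^A i → possible child types {B, AB} ✓
  I^B I^B → possible child types {B} ✗
  I^B i → possible child types {B} ✗
  i i → possible child types {B} ✗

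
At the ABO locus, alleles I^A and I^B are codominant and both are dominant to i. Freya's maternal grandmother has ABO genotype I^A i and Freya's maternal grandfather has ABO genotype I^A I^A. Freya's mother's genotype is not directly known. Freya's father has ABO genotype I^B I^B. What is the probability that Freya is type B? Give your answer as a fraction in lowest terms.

Freya's mother's ABO genotype from I^A i × I^A I^A: 1/2 I^A I^A, 1/2 I^A i.
Crossing each possibility with the father I^B I^B and summing P(type B): 1/2·0 + 1/2·1/2 = 1/4.

1/4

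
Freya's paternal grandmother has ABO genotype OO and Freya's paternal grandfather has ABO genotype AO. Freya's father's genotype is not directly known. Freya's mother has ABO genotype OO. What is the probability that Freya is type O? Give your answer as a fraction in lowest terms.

3/4

Freya's father's ABO genotype from OO × AO: 1/2 AO, 1/2 OO.
Crossing each possibility with the mother OO and summing P(type O): 1/2·1/2 + 1/2·1 = 3/4.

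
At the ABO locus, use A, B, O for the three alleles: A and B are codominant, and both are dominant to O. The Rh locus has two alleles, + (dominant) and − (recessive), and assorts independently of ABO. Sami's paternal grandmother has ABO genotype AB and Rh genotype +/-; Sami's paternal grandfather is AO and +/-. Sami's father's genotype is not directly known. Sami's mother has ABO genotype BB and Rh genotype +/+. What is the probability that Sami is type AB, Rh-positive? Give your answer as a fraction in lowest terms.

Sami's father's ABO genotype from AB × AO: 1/4 AA, 1/4 AB, 1/4 AO, 1/4 BO.
Crossing each possibility with the mother BB and summing P(type AB): 1/4·1 + 1/4·1/2 + 1/4·1/2 + 1/4·0 = 1/2.
Similarly for Rh via the father's Rh distribution: P(Rh+) = 1.
Independent loci: 1/2 × 1 = 1/2.

1/2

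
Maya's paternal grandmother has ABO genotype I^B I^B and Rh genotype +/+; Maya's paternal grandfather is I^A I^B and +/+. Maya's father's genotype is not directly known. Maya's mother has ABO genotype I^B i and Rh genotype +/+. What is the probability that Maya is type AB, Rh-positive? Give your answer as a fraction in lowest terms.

1/8

Maya's father's ABO genotype from I^B I^B × I^A I^B: 1/2 I^A I^B, 1/2 I^B I^B.
Crossing each possibility with the mother I^B i and summing P(type AB): 1/2·1/4 + 1/2·0 = 1/8.
Similarly for Rh via the father's Rh distribution: P(Rh+) = 1.
Independent loci: 1/8 × 1 = 1/8.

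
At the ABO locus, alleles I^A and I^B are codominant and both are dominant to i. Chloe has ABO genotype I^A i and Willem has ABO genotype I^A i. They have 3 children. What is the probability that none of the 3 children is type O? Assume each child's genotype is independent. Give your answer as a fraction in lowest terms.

ABO cross I^A i × I^A i → 1/4 O, 3/4 A.
So P(type O) = 1/4 per child.
P(not type O) = 3/4 for one child; (3/4)^3 = 27/64.

27/64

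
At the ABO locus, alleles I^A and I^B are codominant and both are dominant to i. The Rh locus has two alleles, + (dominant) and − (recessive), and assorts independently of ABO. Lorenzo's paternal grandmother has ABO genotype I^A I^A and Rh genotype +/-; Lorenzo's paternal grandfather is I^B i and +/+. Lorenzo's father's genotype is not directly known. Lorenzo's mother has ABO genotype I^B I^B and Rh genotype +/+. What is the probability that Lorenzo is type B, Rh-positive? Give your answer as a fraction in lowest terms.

Lorenzo's father's ABO genotype from I^A I^A × I^B i: 1/2 I^A I^B, 1/2 I^A i.
Crossing each possibility with the mother I^B I^B and summing P(type B): 1/2·1/2 + 1/2·1/2 = 1/2.
Similarly for Rh via the father's Rh distribution: P(Rh+) = 1.
Independent loci: 1/2 × 1 = 1/2.

1/2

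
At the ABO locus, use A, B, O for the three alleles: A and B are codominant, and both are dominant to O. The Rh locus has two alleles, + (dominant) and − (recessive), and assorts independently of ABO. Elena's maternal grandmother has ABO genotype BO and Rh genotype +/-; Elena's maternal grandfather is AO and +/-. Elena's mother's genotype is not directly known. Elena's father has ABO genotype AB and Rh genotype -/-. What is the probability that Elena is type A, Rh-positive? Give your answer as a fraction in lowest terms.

Elena's mother's ABO genotype from BO × AO: 1/4 AB, 1/4 AO, 1/4 BO, 1/4 OO.
Crossing each possibility with the father AB and summing P(type A): 1/4·1/4 + 1/4·1/2 + 1/4·1/4 + 1/4·1/2 = 3/8.
Similarly for Rh via the mother's Rh distribution: P(Rh+) = 1/2.
Independent loci: 3/8 × 1/2 = 3/16.

3/16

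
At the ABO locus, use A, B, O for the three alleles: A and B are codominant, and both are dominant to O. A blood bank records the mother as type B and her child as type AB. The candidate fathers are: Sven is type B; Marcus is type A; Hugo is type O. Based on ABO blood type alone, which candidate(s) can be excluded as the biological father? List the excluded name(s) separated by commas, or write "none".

Sven, Hugo

A candidate is excluded only if no genotype consistent with his phenotype could produce a type AB child with a type B mother.
Sven (type B): no genotype consistent with that phenotype can produce a type-AB child with a type-B mother.
Hugo (type O): no genotype consistent with that phenotype can produce a type-AB child with a type-B mother.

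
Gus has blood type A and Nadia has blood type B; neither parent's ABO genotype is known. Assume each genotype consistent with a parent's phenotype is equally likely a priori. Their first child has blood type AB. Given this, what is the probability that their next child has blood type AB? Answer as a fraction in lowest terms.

Possible genotypes: Gus ∈ {I^A I^A, I^A i}; Nadia ∈ {I^B I^B, I^B i}.
Weight each parental genotype pair by prior × P(type-AB child):
  I^A I^A × I^B I^B: posterior weight 4/9; P(next child type AB) = 1.
  I^A I^A × I^B i: posterior weight 2/9; P(next child type AB) = 1/2.
  I^A i × I^B I^B: posterior weight 2/9; P(next child type AB) = 1/2.
  I^A i × I^B i: posterior weight 1/9; P(next child type AB) = 1/4.
Weighted sum = 25/36.

25/36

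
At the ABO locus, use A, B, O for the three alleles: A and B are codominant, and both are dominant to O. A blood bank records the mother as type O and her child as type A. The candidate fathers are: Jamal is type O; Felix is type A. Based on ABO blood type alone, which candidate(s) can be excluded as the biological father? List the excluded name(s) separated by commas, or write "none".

A candidate is excluded only if no genotype consistent with his phenotype could produce a type A child with a type O mother.
Jamal (type O): no genotype consistent with that phenotype can produce a type-A child with a type-O mother.

Jamal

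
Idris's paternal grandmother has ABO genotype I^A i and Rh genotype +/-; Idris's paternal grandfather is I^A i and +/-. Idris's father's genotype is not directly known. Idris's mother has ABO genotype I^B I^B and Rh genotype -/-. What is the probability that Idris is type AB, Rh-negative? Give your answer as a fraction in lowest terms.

Idris's father's ABO genotype from I^A i × I^A i: 1/4 I^A I^A, 1/2 I^A i, 1/4 i i.
Crossing each possibility with the mother I^B I^B and summing P(type AB): 1/4·1 + 1/2·1/2 + 1/4·0 = 1/2.
Similarly for Rh via the father's Rh distribution: P(Rh-) = 1/2.
Independent loci: 1/2 × 1/2 = 1/4.

1/4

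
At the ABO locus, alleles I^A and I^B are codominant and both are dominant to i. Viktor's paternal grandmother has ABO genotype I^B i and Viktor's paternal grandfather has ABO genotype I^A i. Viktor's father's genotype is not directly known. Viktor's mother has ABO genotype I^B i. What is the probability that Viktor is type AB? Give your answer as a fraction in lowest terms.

1/8

Viktor's father's ABO genotype from I^B i × I^A i: 1/4 I^A I^B, 1/4 I^A i, 1/4 I^B i, 1/4 i i.
Crossing each possibility with the mother I^B i and summing P(type AB): 1/4·1/4 + 1/4·1/4 + 1/4·0 + 1/4·0 = 1/8.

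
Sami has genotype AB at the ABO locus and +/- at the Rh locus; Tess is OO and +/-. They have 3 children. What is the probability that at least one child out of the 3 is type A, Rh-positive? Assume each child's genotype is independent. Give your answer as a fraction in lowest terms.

ABO cross AB × OO → 1/2 A, 1/2 B.
Rh cross +/- × +/- → 3/4 Rh+, 1/4 Rh-; so P(type A, Rh-positive) = 1/2 × 3/4 = 3/8 per child.
P(none) = (5/8)^3 = 125/512; P(at least one) = 1 − 125/512 = 387/512.

387/512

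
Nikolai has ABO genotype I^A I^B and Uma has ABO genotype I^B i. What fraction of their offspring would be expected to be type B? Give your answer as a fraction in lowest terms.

1/2

ABO cross I^A I^B × I^B i → offspring phenotypes: 1/4 A, 1/2 B, 1/4 AB.
So P(type B) = 1/2.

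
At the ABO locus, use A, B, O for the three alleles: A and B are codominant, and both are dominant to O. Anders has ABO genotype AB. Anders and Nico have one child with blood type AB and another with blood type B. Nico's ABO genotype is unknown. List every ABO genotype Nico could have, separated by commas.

For each candidate genotype of Nico, check whether crossing it with AB can produce every observed child phenotype.
  AA → possible child types {A, AB} ✗
  AB → possible child types {A, B, AB} ✓
  AO → possible child types {A, B, AB} ✓
  BB → possible child types {B, AB} ✓
  BO → possible child types {A, B, AB} ✓
  OO → possible child types {A, B} ✗

AB, AO, BB, BO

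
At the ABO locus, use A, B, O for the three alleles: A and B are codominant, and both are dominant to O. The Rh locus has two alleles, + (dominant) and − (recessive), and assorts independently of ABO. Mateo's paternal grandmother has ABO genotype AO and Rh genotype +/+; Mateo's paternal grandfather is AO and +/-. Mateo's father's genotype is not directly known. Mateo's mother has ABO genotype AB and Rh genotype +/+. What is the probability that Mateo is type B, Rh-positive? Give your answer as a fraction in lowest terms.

Mateo's father's ABO genotype from AO × AO: 1/4 AA, 1/2 AO, 1/4 OO.
Crossing each possibility with the mother AB and summing P(type B): 1/4·0 + 1/2·1/4 + 1/4·1/2 = 1/4.
Similarly for Rh via the father's Rh distribution: P(Rh+) = 1.
Independent loci: 1/4 × 1 = 1/4.

1/4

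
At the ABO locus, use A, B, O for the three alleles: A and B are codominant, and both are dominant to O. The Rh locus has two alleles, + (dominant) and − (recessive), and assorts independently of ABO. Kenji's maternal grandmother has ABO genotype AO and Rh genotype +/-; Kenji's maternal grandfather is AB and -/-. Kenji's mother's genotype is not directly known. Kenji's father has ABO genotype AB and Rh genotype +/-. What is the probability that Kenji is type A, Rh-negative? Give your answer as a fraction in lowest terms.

9/64

Kenji's mother's ABO genotype from AO × AB: 1/4 AA, 1/4 AB, 1/4 AO, 1/4 BO.
Crossing each possibility with the father AB and summing P(type A): 1/4·1/2 + 1/4·1/4 + 1/4·1/2 + 1/4·1/4 = 3/8.
Similarly for Rh via the mother's Rh distribution: P(Rh-) = 3/8.
Independent loci: 3/8 × 3/8 = 9/64.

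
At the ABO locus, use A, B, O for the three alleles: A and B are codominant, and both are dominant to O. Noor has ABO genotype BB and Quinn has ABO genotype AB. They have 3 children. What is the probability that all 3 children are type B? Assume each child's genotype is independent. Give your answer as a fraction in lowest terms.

1/8

ABO cross BB × AB → 1/2 B, 1/2 AB.
So P(type B) = 1/2 per child.
All 3 independent: (1/2)^3 = 1/8.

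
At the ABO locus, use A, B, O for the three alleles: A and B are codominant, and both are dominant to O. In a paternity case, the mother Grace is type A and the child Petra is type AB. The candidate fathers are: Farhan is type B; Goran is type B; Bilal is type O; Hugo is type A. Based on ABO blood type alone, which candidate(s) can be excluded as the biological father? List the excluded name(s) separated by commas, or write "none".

Bilal, Hugo

A candidate is excluded only if no genotype consistent with his phenotype could produce a type AB child with a type A mother.
Bilal (type O): no genotype consistent with that phenotype can produce a type-AB child with a type-A mother.
Hugo (type A): no genotype consistent with that phenotype can produce a type-AB child with a type-A mother.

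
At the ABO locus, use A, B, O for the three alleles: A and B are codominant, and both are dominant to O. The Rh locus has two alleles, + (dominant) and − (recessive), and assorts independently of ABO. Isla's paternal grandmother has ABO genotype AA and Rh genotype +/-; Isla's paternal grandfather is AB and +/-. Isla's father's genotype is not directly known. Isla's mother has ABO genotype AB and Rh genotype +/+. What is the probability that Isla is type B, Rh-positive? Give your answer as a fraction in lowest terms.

1/8

Isla's father's ABO genotype from AA × AB: 1/2 AA, 1/2 AB.
Crossing each possibility with the mother AB and summing P(type B): 1/2·0 + 1/2·1/4 = 1/8.
Similarly for Rh via the father's Rh distribution: P(Rh+) = 1.
Independent loci: 1/8 × 1 = 1/8.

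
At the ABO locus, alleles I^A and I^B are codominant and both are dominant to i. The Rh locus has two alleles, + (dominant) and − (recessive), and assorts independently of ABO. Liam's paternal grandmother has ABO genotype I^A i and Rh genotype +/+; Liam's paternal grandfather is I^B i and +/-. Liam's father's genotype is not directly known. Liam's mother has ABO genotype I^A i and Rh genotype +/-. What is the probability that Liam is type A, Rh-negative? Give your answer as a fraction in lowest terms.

Liam's father's ABO genotype from I^A i × I^B i: 1/4 I^A I^B, 1/4 I^A i, 1/4 I^B i, 1/4 i i.
Crossing each possibility with the mother I^A i and summing P(type A): 1/4·1/2 + 1/4·3/4 + 1/4·1/4 + 1/4·1/2 = 1/2.
Similarly for Rh via the father's Rh distribution: P(Rh-) = 1/8.
Independent loci: 1/2 × 1/8 = 1/16.

1/16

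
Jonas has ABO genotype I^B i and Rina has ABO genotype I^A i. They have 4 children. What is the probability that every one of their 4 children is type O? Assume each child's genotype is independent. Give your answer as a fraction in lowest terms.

ABO cross I^B i × I^A i → 1/4 O, 1/4 A, 1/4 B, 1/4 AB.
So P(type O) = 1/4 per child.
All 4 independent: (1/4)^4 = 1/256.

1/256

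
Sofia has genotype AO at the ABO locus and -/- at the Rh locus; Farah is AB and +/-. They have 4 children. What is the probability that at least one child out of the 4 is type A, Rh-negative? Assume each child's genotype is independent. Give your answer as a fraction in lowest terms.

ABO cross AO × AB → 1/2 A, 1/4 B, 1/4 AB.
Rh cross -/- × +/- → 1/2 Rh+, 1/2 Rh-; so P(type A, Rh-negative) = 1/2 × 1/2 = 1/4 per child.
P(none) = (3/4)^4 = 81/256; P(at least one) = 1 − 81/256 = 175/256.

175/256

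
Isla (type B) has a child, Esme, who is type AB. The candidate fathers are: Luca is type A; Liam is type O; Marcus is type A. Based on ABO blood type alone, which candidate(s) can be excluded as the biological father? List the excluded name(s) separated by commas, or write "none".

Liam

A candidate is excluded only if no genotype consistent with his phenotype could produce a type AB child with a type B mother.
Liam (type O): no genotype consistent with that phenotype can produce a type-AB child with a type-B mother.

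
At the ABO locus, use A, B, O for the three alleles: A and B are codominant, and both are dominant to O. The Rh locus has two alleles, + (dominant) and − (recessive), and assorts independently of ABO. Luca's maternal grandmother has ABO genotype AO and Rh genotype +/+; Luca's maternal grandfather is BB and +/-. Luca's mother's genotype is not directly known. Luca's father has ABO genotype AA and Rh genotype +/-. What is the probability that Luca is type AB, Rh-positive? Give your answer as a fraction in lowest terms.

7/16

Luca's mother's ABO genotype from AO × BB: 1/2 AB, 1/2 BO.
Crossing each possibility with the father AA and summing P(type AB): 1/2·1/2 + 1/2·1/2 = 1/2.
Similarly for Rh via the mother's Rh distribution: P(Rh+) = 7/8.
Independent loci: 1/2 × 7/8 = 7/16.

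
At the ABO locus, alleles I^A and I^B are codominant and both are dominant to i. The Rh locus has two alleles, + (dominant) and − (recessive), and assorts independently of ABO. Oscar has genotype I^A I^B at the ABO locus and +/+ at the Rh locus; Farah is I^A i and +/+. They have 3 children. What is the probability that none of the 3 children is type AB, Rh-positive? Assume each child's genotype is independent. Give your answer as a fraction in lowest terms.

27/64

ABO cross I^A I^B × I^A i → 1/2 A, 1/4 B, 1/4 AB.
Rh cross +/+ × +/+ → 1 Rh+; so P(type AB, Rh-positive) = 1/4 × 1 = 1/4 per child.
P(not type AB, Rh-positive) = 3/4 for one child; (3/4)^3 = 27/64.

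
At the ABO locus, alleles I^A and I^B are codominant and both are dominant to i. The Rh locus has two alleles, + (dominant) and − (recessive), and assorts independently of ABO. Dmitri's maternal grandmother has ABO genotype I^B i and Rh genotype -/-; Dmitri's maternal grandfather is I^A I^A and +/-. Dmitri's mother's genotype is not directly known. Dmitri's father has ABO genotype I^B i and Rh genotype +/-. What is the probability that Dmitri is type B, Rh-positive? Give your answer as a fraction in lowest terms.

Dmitri's mother's ABO genotype from I^B i × I^A I^A: 1/2 I^A I^B, 1/2 I^A i.
Crossing each possibility with the father I^B i and summing P(type B): 1/2·1/2 + 1/2·1/4 = 3/8.
Similarly for Rh via the mother's Rh distribution: P(Rh+) = 5/8.
Independent loci: 3/8 × 5/8 = 15/64.

15/64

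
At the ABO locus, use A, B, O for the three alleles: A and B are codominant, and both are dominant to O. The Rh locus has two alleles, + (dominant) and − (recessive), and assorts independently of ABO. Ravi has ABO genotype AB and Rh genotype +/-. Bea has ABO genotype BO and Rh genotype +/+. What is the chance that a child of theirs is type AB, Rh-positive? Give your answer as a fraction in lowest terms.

ABO cross AB × BO → offspring phenotypes: 1/4 A, 1/2 B, 1/4 AB.
Rh cross +/- × +/+ → 1 Rh+.
Independent loci: P(type AB, Rh-positive) = 1/4 × 1 = 1/4.

1/4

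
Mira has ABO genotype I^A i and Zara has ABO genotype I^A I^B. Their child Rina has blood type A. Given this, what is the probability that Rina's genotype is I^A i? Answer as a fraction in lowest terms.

1/2

Cross I^A i × I^A I^B → 1/4 I^A I^A, 1/4 I^A I^B, 1/4 I^A i, 1/4 I^B i.
Type-A genotypes among offspring: I^A I^A (1/4), I^A i (1/4); total 1/2.
P(I^A i | type A) = (1/4) / (1/2) = 1/2.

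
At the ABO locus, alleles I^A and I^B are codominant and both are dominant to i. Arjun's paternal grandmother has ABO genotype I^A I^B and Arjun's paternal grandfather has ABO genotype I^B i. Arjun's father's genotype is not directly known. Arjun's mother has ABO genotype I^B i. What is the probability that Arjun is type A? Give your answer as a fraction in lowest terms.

1/8

Arjun's father's ABO genotype from I^A I^B × I^B i: 1/4 I^A I^B, 1/4 I^A i, 1/4 I^B I^B, 1/4 I^B i.
Crossing each possibility with the mother I^B i and summing P(type A): 1/4·1/4 + 1/4·1/4 + 1/4·0 + 1/4·0 = 1/8.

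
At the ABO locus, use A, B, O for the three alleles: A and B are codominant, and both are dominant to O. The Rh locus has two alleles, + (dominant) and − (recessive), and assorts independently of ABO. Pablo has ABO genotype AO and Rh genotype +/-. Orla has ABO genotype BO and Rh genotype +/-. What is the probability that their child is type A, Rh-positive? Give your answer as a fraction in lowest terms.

ABO cross AO × BO → offspring phenotypes: 1/4 O, 1/4 A, 1/4 B, 1/4 AB.
Rh cross +/- × +/- → 3/4 Rh+, 1/4 Rh-.
Independent loci: P(type A, Rh-positive) = 1/4 × 3/4 = 3/16.

3/16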